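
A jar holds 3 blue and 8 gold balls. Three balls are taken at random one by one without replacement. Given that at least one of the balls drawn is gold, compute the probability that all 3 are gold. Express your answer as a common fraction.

P(all 3 gold) = C(8,3)/C(11,3) = 56/165; P(at least one gold) = 1 − C(3,3)/C(11,3) = 164/165.
Since 'all 3 gold' ⊆ 'at least one gold', P(all 3 | at least one) = 56/165 / 164/165 = 14/41 ≈ 0.3415.

14/41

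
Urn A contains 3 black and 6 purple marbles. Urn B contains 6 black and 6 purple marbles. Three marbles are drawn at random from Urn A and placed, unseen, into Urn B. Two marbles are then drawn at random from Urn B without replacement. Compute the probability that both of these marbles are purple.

113/420

Condition on how many of the transferred marbles are purple (from Urn A: 6 purple of 9; then Urn B has 15 total).
  0 purple: C(6,0)C(3,3)/C(9,3) = 1/84; then P = C(6,2)/C(15,2) = 1/7
  1 purple: C(6,1)C(3,2)/C(9,3) = 3/14; then P = C(7,2)/C(15,2) = 1/5
  2 purple: C(6,2)C(3,1)/C(9,3) = 15/28; then P = C(8,2)/C(15,2) = 4/15
  3 purple: C(6,3)C(3,0)/C(9,3) = 5/21; then P = C(9,2)/C(15,2) = 12/35
P(both purple) = 113/420 ≈ 0.2690.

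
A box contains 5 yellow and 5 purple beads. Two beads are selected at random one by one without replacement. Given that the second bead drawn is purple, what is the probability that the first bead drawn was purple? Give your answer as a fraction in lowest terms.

4/9

P(first=purple and the second bead drawn is purple) = (5/10)·(4/9) = 2/9.
P(the second bead drawn is purple) = Σ over first color = 5/18 + 2/9 = 1/2.
By Bayes, P(first=purple | the second bead drawn is purple) = 2/9 / 1/2 = 4/9 ≈ 0.4444.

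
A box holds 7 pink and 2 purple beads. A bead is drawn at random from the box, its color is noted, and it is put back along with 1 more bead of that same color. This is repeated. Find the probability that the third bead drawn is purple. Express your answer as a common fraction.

2/9

Sum over the four possibilities for the first two draws (purple/not-purple each), tracking how the purple count and total change by +1 per draw.
P(third is purple) = 2/9 ≈ 0.2222. (In a Pólya urn every draw has the same marginal probability 2/9.)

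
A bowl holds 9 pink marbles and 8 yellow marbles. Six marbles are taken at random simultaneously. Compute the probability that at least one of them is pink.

Use the complement: P(at least one pink) = 1 − P(no pink).
P(none) = C(8,6)/C(17,6) = 28/12376.
So P = 1 − 28/12376 = 441/442 ≈ 0.9977.

441/442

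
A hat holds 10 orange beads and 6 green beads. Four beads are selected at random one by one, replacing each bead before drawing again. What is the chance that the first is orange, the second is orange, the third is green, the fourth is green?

225/4096

Multiply the conditional probability of each draw in order, with replacement (the composition resets each draw).
P = (10/16) · (10/16) · (6/16) · (6/16) = 225/4096 ≈ 0.0549.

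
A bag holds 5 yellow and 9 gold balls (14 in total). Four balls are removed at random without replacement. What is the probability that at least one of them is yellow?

125/143

Use the complement: P(at least one yellow) = 1 − P(no yellow).
P(none) = C(9,4)/C(14,4) = 126/1001.
So P = 1 − 126/1001 = 125/143 ≈ 0.8741.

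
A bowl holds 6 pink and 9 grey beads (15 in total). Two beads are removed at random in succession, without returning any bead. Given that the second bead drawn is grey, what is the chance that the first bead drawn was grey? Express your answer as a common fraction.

4/7

P(first=grey and the second bead drawn is grey) = (9/15)·(8/14) = 12/35.
P(the second bead drawn is grey) = Σ over first color = 9/35 + 12/35 = 3/5.
By Bayes, P(first=grey | the second bead drawn is grey) = 12/35 / 3/5 = 4/7 ≈ 0.5714.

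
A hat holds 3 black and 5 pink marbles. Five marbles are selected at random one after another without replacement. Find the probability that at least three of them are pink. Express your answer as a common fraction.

23/28

Sum the hypergeometric tail for j = 3,…,5 pink marbles.
Favorable = C(5,3)·C(3,2) + C(5,4)·C(3,1) + C(5,5)·C(3,0) = 46; total = C(8,5) = 56.
P = 46/56 = 23/28 ≈ 0.8214.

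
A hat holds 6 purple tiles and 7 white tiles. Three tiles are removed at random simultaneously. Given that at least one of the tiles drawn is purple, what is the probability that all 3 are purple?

20/251

P(all 3 purple) = C(6,3)/C(13,3) = 10/143; P(at least one purple) = 1 − C(7,3)/C(13,3) = 251/286.
Since 'all 3 purple' ⊆ 'at least one purple', P(all 3 | at least one) = 10/143 / 251/286 = 20/251 ≈ 0.0797.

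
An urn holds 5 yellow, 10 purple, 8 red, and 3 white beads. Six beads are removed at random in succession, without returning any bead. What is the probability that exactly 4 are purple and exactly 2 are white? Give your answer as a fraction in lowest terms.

9/3289

Unordered draws without replacement: count favorable combinations over C(26,6).
Favorable = C(5,0) · C(10,4) · C(8,0) · C(3,2) = 630; total = C(26,6) = 230230.
P = 630/230230 = 9/3289 ≈ 0.0027.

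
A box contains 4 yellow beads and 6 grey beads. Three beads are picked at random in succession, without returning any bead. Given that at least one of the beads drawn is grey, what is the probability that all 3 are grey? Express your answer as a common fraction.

5/29

P(all 3 grey) = C(6,3)/C(10,3) = 1/6; P(at least one grey) = 1 − C(4,3)/C(10,3) = 29/30.
Since 'all 3 grey' ⊆ 'at least one grey', P(all 3 | at least one) = 1/6 / 29/30 = 5/29 ≈ 0.1724.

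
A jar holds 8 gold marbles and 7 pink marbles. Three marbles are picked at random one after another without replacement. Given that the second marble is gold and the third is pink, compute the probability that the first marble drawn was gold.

7/13

P(first=gold and the second marble is gold and the third is pink) = (8/15)·(7/14)·(7/13) = 28/195.
P(E) = Σ over first color = 28/195 + 8/65 = 4/15.
By Bayes, P(first=gold | E) = 28/195 / 4/15 = 7/13 ≈ 0.5385.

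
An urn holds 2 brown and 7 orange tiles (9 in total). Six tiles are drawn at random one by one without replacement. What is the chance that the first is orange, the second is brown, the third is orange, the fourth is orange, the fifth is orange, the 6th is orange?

Multiply the conditional probability of each draw in order, without replacement, so each draw removes one from its color and from the total.
P = (7/9) · (2/8) · (6/7) · (5/6) · (4/5) · (3/4) = 1/12 ≈ 0.0833.

1/12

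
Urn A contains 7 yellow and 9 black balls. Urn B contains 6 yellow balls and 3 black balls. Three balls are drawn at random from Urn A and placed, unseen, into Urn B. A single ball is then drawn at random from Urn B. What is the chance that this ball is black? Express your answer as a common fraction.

25/64

Condition on how many of the transferred balls are black (from Urn A: 9 black of 16; then Urn B has 12 total).
  0 black: C(9,0)C(7,3)/C(16,3) = 1/16; then P = 3/12
  1 black: C(9,1)C(7,2)/C(16,3) = 27/80; then P = 4/12
  2 black: C(9,2)C(7,1)/C(16,3) = 9/20; then P = 5/12
  3 black: C(9,3)C(7,0)/C(16,3) = 3/20; then P = 6/12
P(black from Urn B) = 25/64 ≈ 0.3906.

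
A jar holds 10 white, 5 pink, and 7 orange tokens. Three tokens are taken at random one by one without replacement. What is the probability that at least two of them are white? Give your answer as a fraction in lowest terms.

3/7

Sum the hypergeometric tail for j = 2,…,3 white tokens.
Favorable = C(10,2)·C(12,1) + C(10,3)·C(12,0) = 660; total = C(22,3) = 1540.
P = 660/1540 = 3/7 ≈ 0.4286.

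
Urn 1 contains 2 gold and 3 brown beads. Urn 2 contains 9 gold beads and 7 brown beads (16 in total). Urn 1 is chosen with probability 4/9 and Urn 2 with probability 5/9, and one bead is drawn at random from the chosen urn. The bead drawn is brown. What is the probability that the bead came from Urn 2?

P(brown | Urn 1) = 3/5; P(brown | Urn 2) = 7/16.
P(brown) = 4/9·3/5 + 5/9·7/16 = 367/720.
By Bayes' rule, P(Urn 2 | brown) = 35/144 / 367/720 = 175/367 ≈ 0.4768.

175/367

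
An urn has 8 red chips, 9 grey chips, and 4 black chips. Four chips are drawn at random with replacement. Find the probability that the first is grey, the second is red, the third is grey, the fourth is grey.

72/2401

Multiply the conditional probability of each draw in order, with replacement (the composition resets each draw).
P = (9/21) · (8/21) · (9/21) · (9/21) = 72/2401 ≈ 0.0300.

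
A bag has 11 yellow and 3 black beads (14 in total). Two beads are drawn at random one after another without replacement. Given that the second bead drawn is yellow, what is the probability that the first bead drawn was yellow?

P(first=yellow and the second bead drawn is yellow) = (11/14)·(10/13) = 55/91.
P(the second bead drawn is yellow) = Σ over first color = 55/91 + 33/182 = 11/14.
By Bayes, P(first=yellow | the second bead drawn is yellow) = 55/91 / 11/14 = 10/13 ≈ 0.7692.

10/13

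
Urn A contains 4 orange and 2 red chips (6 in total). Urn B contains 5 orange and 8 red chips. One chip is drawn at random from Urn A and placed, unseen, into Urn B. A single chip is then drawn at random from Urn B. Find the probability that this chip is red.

25/42

Condition on how many of the transferred chips are red (from Urn A: 2 red of 6; then Urn B has 14 total).
  0 red: C(2,0)C(4,1)/C(6,1) = 2/3; then P = 8/14
  1 red: C(2,1)C(4,0)/C(6,1) = 1/3; then P = 9/14
P(red from Urn B) = 25/42 ≈ 0.5952.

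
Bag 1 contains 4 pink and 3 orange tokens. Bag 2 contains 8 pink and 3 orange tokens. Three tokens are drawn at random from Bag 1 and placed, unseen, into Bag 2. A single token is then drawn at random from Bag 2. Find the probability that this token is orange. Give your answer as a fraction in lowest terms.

Condition on how many of the transferred tokens are orange (from Bag 1: 3 orange of 7; then Bag 2 has 14 total).
  0 orange: C(3,0)C(4,3)/C(7,3) = 4/35; then P = 3/14
  1 orange: C(3,1)C(4,2)/C(7,3) = 18/35; then P = 4/14
  2 orange: C(3,2)C(4,1)/C(7,3) = 12/35; then P = 5/14
  3 orange: C(3,3)C(4,0)/C(7,3) = 1/35; then P = 6/14
P(orange from Bag 2) = 15/49 ≈ 0.3061.

15/49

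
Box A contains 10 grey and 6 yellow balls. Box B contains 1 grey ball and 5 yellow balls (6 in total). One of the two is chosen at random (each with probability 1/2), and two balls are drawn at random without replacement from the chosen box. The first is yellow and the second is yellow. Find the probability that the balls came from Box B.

P(E | Box A) = 1/8; P(E | Box B) = 2/3.
P(E) = 1/2·1/8 + 1/2·2/3 = 19/48.
By Bayes' rule, P(Box B | E) = 1/3 / 19/48 = 16/19 ≈ 0.8421.

16/19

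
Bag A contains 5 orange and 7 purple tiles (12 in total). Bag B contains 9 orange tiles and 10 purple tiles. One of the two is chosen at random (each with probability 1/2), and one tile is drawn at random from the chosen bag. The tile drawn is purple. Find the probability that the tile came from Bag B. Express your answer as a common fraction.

P(purple | Bag A) = 7/12; P(purple | Bag B) = 10/19.
P(purple) = 1/2·7/12 + 1/2·10/19 = 253/456.
By Bayes' rule, P(Bag B | purple) = 5/19 / 253/456 = 120/253 ≈ 0.4743.

120/253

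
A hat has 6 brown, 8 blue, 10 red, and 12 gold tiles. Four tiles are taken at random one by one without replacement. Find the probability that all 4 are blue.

Unordered draws without replacement: count favorable combinations over C(36,4).
Favorable = C(6,0) · C(8,4) · C(10,0) · C(12,0) = 70; total = C(36,4) = 58905.
P = 70/58905 = 2/1683 ≈ 0.0012.

2/1683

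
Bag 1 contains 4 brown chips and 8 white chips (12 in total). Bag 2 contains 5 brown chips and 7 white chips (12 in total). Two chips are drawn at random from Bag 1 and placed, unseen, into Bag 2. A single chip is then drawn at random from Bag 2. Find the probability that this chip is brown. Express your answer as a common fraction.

17/42

Condition on how many of the transferred chips are brown (from Bag 1: 4 brown of 12; then Bag 2 has 14 total).
  0 brown: C(4,0)C(8,2)/C(12,2) = 14/33; then P = 5/14
  1 brown: C(4,1)C(8,1)/C(12,2) = 16/33; then P = 6/14
  2 brown: C(4,2)C(8,0)/C(12,2) = 1/11; then P = 7/14
P(brown from Bag 2) = 17/42 ≈ 0.4048.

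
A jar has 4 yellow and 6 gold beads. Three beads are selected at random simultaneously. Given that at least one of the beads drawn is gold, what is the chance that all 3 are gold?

5/29

P(all 3 gold) = C(6,3)/C(10,3) = 1/6; P(at least one gold) = 1 − C(4,3)/C(10,3) = 29/30.
Since 'all 3 gold' ⊆ 'at least one gold', P(all 3 | at least one) = 1/6 / 29/30 = 5/29 ≈ 0.1724.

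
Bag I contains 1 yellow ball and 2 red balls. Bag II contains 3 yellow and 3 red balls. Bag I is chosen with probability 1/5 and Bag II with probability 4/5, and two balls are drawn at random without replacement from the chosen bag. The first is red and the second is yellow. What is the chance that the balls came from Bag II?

P(E | Bag I) = 1/3; P(E | Bag II) = 3/10.
P(E) = 1/5·1/3 + 4/5·3/10 = 23/75.
By Bayes' rule, P(Bag II | E) = 6/25 / 23/75 = 18/23 ≈ 0.7826.

18/23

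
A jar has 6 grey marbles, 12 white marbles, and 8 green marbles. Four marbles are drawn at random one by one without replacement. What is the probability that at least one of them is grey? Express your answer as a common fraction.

Use the complement: P(at least one grey) = 1 − P(no grey).
P(none) = C(20,4)/C(26,4) = 4845/14950.
So P = 1 − 4845/14950 = 2021/2990 ≈ 0.6759.

2021/2990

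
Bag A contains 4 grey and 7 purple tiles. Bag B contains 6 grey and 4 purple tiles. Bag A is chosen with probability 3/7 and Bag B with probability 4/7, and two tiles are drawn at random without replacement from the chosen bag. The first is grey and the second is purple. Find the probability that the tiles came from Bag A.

63/151

P(E | Bag A) = 14/55; P(E | Bag B) = 4/15.
P(E) = 3/7·14/55 + 4/7·4/15 = 302/1155.
By Bayes' rule, P(Bag A | E) = 6/55 / 302/1155 = 63/151 ≈ 0.4172.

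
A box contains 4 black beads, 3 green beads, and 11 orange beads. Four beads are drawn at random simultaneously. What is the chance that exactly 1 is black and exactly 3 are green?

Unordered draws without replacement: count favorable combinations over C(18,4).
Favorable = C(4,1) · C(3,3) · C(11,0) = 4; total = C(18,4) = 3060.
P = 4/3060 = 1/765 ≈ 0.0013.

1/765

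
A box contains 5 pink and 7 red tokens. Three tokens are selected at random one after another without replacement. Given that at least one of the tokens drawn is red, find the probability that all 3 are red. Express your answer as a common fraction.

1/6

P(all 3 red) = C(7,3)/C(12,3) = 7/44; P(at least one red) = 1 − C(5,3)/C(12,3) = 21/22.
Since 'all 3 red' ⊆ 'at least one red', P(all 3 | at least one) = 7/44 / 21/22 = 1/6 ≈ 0.1667.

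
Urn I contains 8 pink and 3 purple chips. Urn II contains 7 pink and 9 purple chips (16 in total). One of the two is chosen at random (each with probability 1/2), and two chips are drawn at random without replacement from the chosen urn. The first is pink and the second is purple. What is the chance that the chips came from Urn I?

P(E | Urn I) = 12/55; P(E | Urn II) = 21/80.
P(E) = 1/2·12/55 + 1/2·21/80 = 423/1760.
By Bayes' rule, P(Urn I | E) = 6/55 / 423/1760 = 64/141 ≈ 0.4539.

64/141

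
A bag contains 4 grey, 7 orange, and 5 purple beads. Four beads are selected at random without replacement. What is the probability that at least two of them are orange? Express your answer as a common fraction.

Sum the hypergeometric tail for j = 2,…,4 orange beads.
Favorable = C(7,2)·C(9,2) + C(7,3)·C(9,1) + C(7,4)·C(9,0) = 1106; total = C(16,4) = 1820.
P = 1106/1820 = 79/130 ≈ 0.6077.

79/130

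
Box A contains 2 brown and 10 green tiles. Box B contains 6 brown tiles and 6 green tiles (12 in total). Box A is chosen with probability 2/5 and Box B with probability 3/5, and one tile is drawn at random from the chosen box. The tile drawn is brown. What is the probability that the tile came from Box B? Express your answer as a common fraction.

9/11

P(brown | Box A) = 1/6; P(brown | Box B) = 1/2.
P(brown) = 2/5·1/6 + 3/5·1/2 = 11/30.
By Bayes' rule, P(Box B | brown) = 3/10 / 11/30 = 9/11 ≈ 0.8182.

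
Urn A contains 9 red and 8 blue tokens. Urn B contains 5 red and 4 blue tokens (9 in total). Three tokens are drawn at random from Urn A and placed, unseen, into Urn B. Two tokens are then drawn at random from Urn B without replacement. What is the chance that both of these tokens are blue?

Condition on how many of the transferred tokens are blue (from Urn A: 8 blue of 17; then Urn B has 12 total).
  0 blue: C(8,0)C(9,3)/C(17,3) = 21/170; then P = C(4,2)/C(12,2) = 1/11
  1 blue: C(8,1)C(9,2)/C(17,3) = 36/85; then P = C(5,2)/C(12,2) = 5/33
  2 blue: C(8,2)C(9,1)/C(17,3) = 63/170; then P = C(6,2)/C(12,2) = 5/22
  3 blue: C(8,3)C(9,0)/C(17,3) = 7/85; then P = C(7,2)/C(12,2) = 7/22
P(both blue) = 139/748 ≈ 0.1858.

139/748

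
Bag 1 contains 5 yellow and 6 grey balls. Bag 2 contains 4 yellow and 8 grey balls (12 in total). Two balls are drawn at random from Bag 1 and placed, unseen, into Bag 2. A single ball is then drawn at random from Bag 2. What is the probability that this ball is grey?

50/77

Condition on how many of the transferred balls are grey (from Bag 1: 6 grey of 11; then Bag 2 has 14 total).
  0 grey: C(6,0)C(5,2)/C(11,2) = 2/11; then P = 8/14
  1 grey: C(6,1)C(5,1)/C(11,2) = 6/11; then P = 9/14
  2 grey: C(6,2)C(5,0)/C(11,2) = 3/11; then P = 10/14
P(grey from Bag 2) = 50/77 ≈ 0.6494.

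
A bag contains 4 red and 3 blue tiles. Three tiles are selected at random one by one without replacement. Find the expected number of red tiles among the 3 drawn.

12/7

By linearity of expectation, E[X] = Σ P(draw i is red); by symmetry each draw (even without replacement) has P(red) = 4/7.
E[X] = 3 · 4/7 = 12/7 ≈ 1.7143.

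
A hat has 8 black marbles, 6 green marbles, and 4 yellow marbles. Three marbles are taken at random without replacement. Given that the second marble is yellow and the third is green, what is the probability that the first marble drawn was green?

5/16

P(first=green and the second marble is yellow and the third is green) = (6/18)·(4/17)·(5/16) = 5/204.
P(E) = Σ over first color = 2/51 + 5/204 + 1/68 = 4/51.
By Bayes, P(first=green | E) = 5/204 / 4/51 = 5/16 ≈ 0.3125.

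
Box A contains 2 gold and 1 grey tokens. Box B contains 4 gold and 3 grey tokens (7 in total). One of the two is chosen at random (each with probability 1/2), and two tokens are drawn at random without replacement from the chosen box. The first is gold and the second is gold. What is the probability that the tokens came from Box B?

6/13

P(E | Box A) = 1/3; P(E | Box B) = 2/7.
P(E) = 1/2·1/3 + 1/2·2/7 = 13/42.
By Bayes' rule, P(Box B | E) = 1/7 / 13/42 = 6/13 ≈ 0.4615.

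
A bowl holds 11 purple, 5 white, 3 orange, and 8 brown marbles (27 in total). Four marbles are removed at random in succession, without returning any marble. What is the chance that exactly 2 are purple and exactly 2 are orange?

Unordered draws without replacement: count favorable combinations over C(27,4).
Favorable = C(11,2) · C(5,0) · C(3,2) · C(8,0) = 165; total = C(27,4) = 17550.
P = 165/17550 = 11/1170 ≈ 0.0094.

11/1170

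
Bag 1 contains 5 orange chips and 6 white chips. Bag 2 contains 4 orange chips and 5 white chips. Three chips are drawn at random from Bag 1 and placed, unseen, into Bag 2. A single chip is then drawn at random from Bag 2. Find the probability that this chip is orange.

59/132

Condition on how many of the transferred chips are orange (from Bag 1: 5 orange of 11; then Bag 2 has 12 total).
  0 orange: C(5,0)C(6,3)/C(11,3) = 4/33; then P = 4/12
  1 orange: C(5,1)C(6,2)/C(11,3) = 5/11; then P = 5/12
  2 orange: C(5,2)C(6,1)/C(11,3) = 4/11; then P = 6/12
  3 orange: C(5,3)C(6,0)/C(11,3) = 2/33; then P = 7/12
P(orange from Bag 2) = 59/132 ≈ 0.4470.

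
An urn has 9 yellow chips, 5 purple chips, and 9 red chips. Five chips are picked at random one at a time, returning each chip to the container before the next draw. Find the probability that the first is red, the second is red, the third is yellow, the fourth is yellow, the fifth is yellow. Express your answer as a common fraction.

Multiply the conditional probability of each draw in order, with replacement (the composition resets each draw).
P = (9/23) · (9/23) · (9/23) · (9/23) · (9/23) = 59049/6436343 ≈ 0.0092.

59049/6436343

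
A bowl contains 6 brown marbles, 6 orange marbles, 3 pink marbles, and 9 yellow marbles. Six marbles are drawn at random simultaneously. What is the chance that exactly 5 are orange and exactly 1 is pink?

Unordered draws without replacement: count favorable combinations over C(24,6).
Favorable = C(6,0) · C(6,5) · C(3,1) · C(9,0) = 18; total = C(24,6) = 134596.
P = 18/134596 = 9/67298 ≈ 0.0001.

9/67298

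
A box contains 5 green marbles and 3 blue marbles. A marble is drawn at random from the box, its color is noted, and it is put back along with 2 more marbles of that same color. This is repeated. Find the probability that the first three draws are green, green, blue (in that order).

7/64

Track the composition after each reinforcement of +2.
P = (5/8) · (7/10) · (3/12) = 7/64 ≈ 0.1094.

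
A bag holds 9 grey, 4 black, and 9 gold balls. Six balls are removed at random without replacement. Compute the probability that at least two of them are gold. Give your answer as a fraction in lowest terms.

Sum the hypergeometric tail for j = 2,…,6 gold balls.
Favorable = C(9,2)·C(13,4) + C(9,3)·C(13,3) + C(9,4)·C(13,2) + C(9,5)·C(13,1) + C(9,6)·C(13,0) = 61314; total = C(22,6) = 74613.
P = 61314/74613 = 1858/2261 ≈ 0.8218.

1858/2261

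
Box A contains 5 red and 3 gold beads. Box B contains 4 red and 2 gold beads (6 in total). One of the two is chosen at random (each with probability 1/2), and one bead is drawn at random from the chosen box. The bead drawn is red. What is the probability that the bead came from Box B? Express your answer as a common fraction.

16/31

P(red | Box A) = 5/8; P(red | Box B) = 2/3.
P(red) = 1/2·5/8 + 1/2·2/3 = 31/48.
By Bayes' rule, P(Box B | red) = 1/3 / 31/48 = 16/31 ≈ 0.5161.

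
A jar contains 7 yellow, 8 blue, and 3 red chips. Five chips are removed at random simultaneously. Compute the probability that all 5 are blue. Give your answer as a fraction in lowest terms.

1/153

Unordered draws without replacement: count favorable combinations over C(18,5).
Favorable = C(7,0) · C(8,5) · C(3,0) = 56; total = C(18,5) = 8568.
P = 56/8568 = 1/153 ≈ 0.0065.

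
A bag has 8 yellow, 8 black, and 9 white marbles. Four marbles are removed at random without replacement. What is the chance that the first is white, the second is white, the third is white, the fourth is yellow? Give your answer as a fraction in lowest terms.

Multiply the conditional probability of each draw in order, without replacement, so each draw removes one from its color and from the total.
P = (9/25) · (8/24) · (7/23) · (8/22) = 84/6325 ≈ 0.0133.

84/6325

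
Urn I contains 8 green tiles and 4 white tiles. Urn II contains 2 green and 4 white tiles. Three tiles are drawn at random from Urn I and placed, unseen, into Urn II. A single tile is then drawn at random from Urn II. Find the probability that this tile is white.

Condition on how many of the transferred tiles are white (from Urn I: 4 white of 12; then Urn II has 9 total).
  0 white: C(4,0)C(8,3)/C(12,3) = 14/55; then P = 4/9
  1 white: C(4,1)C(8,2)/C(12,3) = 28/55; then P = 5/9
  2 white: C(4,2)C(8,1)/C(12,3) = 12/55; then P = 6/9
  3 white: C(4,3)C(8,0)/C(12,3) = 1/55; then P = 7/9
P(white from Urn II) = 5/9 ≈ 0.5556.

5/9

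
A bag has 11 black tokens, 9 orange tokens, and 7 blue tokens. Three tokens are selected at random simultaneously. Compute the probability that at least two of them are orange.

Sum the hypergeometric tail for j = 2,…,3 orange tokens.
Favorable = C(9,2)·C(18,1) + C(9,3)·C(18,0) = 732; total = C(27,3) = 2925.
P = 732/2925 = 244/975 ≈ 0.2503.

244/975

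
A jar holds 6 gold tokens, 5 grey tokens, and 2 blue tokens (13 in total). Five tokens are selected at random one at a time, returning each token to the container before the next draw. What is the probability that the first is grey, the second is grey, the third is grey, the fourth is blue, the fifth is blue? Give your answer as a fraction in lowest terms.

500/371293

Multiply the conditional probability of each draw in order, with replacement (the composition resets each draw).
P = (5/13) · (5/13) · (5/13) · (2/13) · (2/13) = 500/371293 ≈ 0.0013.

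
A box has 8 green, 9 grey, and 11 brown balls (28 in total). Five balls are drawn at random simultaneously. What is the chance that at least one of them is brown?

253/270

Use the complement: P(at least one brown) = 1 − P(no brown).
P(none) = C(17,5)/C(28,5) = 6188/98280.
So P = 1 − 6188/98280 = 253/270 ≈ 0.9370.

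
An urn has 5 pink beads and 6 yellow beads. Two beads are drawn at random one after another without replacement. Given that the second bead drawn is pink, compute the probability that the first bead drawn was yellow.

P(first=yellow and the second bead drawn is pink) = (6/11)·(5/10) = 3/11.
P(the second bead drawn is pink) = Σ over first color = 2/11 + 3/11 = 5/11.
By Bayes, P(first=yellow | the second bead drawn is pink) = 3/11 / 5/11 = 3/5 ≈ 0.6000.

3/5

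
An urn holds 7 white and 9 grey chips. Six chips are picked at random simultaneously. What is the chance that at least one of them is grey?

1143/1144

Use the complement: P(at least one grey) = 1 − P(no grey).
P(none) = C(7,6)/C(16,6) = 7/8008.
So P = 1 − 7/8008 = 1143/1144 ≈ 0.9991.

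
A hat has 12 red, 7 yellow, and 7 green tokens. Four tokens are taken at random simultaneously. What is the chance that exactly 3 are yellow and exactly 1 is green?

Unordered draws without replacement: count favorable combinations over C(26,4).
Favorable = C(12,0) · C(7,3) · C(7,1) = 245; total = C(26,4) = 14950.
P = 245/14950 = 49/2990 ≈ 0.0164.

49/2990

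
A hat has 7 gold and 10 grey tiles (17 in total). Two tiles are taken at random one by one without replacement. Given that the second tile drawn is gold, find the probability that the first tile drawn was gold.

P(first=gold and the second tile drawn is gold) = (7/17)·(6/16) = 21/136.
P(the second tile drawn is gold) = Σ over first color = 21/136 + 35/136 = 7/17.
By Bayes, P(first=gold | the second tile drawn is gold) = 21/136 / 7/17 = 3/8 ≈ 0.3750.

3/8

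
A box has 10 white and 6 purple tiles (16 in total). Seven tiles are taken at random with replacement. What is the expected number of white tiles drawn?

35/8

By linearity of expectation, E[X] = Σ P(draw i is white); each independent draw has P(white) = 10/16.
E[X] = 7 · 10/16 = 35/8 ≈ 4.3750.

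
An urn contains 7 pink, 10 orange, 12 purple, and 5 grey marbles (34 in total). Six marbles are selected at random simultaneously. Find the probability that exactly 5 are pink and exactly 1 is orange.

105/672452

Unordered draws without replacement: count favorable combinations over C(34,6).
Favorable = C(7,5) · C(10,1) · C(12,0) · C(5,0) = 210; total = C(34,6) = 1344904.
P = 210/1344904 = 105/672452 ≈ 0.0002.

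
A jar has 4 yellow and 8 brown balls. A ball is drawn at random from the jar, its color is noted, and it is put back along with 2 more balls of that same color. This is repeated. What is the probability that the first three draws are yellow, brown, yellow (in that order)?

1/14

Track the composition after each reinforcement of +2.
P = (4/12) · (8/14) · (6/16) = 1/14 ≈ 0.0714.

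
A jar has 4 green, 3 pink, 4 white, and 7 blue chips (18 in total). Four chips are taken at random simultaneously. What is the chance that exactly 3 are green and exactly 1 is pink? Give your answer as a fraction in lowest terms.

Unordered draws without replacement: count favorable combinations over C(18,4).
Favorable = C(4,3) · C(3,1) · C(4,0) · C(7,0) = 12; total = C(18,4) = 3060.
P = 12/3060 = 1/255 ≈ 0.0039.

1/255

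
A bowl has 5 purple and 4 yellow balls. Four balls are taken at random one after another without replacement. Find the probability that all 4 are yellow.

Unordered draws without replacement: count favorable combinations over C(9,4).
Favorable = C(5,0) · C(4,4) = 1; total = C(9,4) = 126.
P = 1/126 = 1/126 ≈ 0.0079.

1/126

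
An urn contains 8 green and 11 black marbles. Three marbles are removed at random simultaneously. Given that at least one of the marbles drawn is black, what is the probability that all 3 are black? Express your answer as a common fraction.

15/83

P(all 3 black) = C(11,3)/C(19,3) = 55/323; P(at least one black) = 1 − C(8,3)/C(19,3) = 913/969.
Since 'all 3 black' ⊆ 'at least one black', P(all 3 | at least one) = 55/323 / 913/969 = 15/83 ≈ 0.1807.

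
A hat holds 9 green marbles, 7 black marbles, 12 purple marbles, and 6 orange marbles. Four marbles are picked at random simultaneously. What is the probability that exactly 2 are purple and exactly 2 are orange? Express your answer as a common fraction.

Unordered draws without replacement: count favorable combinations over C(34,4).
Favorable = C(9,0) · C(7,0) · C(12,2) · C(6,2) = 990; total = C(34,4) = 46376.
P = 990/46376 = 45/2108 ≈ 0.0213.

45/2108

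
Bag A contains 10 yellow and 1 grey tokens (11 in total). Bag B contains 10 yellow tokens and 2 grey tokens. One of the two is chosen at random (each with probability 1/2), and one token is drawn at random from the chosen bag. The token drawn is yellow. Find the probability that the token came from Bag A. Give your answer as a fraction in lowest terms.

12/23

P(yellow | Bag A) = 10/11; P(yellow | Bag B) = 5/6.
P(yellow) = 1/2·10/11 + 1/2·5/6 = 115/132.
By Bayes' rule, P(Bag A | yellow) = 5/11 / 115/132 = 12/23 ≈ 0.5217.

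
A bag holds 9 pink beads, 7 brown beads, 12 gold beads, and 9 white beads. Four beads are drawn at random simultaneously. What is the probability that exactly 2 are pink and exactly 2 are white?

432/22015

Unordered draws without replacement: count favorable combinations over C(37,4).
Favorable = C(9,2) · C(7,0) · C(12,0) · C(9,2) = 1296; total = C(37,4) = 66045.
P = 1296/66045 = 432/22015 ≈ 0.0196.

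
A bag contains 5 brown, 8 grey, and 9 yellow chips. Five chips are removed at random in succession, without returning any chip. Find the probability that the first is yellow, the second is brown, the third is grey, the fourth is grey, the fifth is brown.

2/627

Multiply the conditional probability of each draw in order, without replacement, so each draw removes one from its color and from the total.
P = (9/22) · (5/21) · (8/20) · (7/19) · (4/18) = 2/627 ≈ 0.0032.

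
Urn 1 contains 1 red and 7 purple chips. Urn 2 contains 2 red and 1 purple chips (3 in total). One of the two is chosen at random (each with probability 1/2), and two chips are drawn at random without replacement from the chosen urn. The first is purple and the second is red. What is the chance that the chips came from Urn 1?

P(E | Urn 1) = 1/8; P(E | Urn 2) = 1/3.
P(E) = 1/2·1/8 + 1/2·1/3 = 11/48.
By Bayes' rule, P(Urn 1 | E) = 1/16 / 11/48 = 3/11 ≈ 0.2727.

3/11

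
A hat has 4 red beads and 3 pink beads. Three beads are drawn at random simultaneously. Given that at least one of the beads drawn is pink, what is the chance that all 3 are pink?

1/31

P(all 3 pink) = C(3,3)/C(7,3) = 1/35; P(at least one pink) = 1 − C(4,3)/C(7,3) = 31/35.
Since 'all 3 pink' ⊆ 'at least one pink', P(all 3 | at least one) = 1/35 / 31/35 = 1/31 ≈ 0.0323.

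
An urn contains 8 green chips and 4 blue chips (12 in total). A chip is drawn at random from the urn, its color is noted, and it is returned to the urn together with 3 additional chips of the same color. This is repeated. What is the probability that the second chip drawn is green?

Condition on the first draw. If first is green (prob 8/12), second-green has prob (11)/(15); if not (prob 4/12), it has prob 8/(15).
P = (8/12)·(11/15) + (4/12)·(8/15) = 2/3 ≈ 0.6667.

2/3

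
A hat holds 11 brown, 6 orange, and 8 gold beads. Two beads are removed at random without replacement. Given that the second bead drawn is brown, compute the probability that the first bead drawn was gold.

1/3

P(first=gold and the second bead drawn is brown) = (8/25)·(11/24) = 11/75.
P(the second bead drawn is brown) = Σ over first color = 11/60 + 11/100 + 11/75 = 11/25.
By Bayes, P(first=gold | the second bead drawn is brown) = 11/75 / 11/25 = 1/3 ≈ 0.3333.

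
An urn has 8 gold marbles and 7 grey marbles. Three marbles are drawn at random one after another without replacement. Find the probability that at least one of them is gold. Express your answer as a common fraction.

Use the complement: P(at least one gold) = 1 − P(no gold).
P(none) = C(7,3)/C(15,3) = 35/455.
So P = 1 − 35/455 = 12/13 ≈ 0.9231.

12/13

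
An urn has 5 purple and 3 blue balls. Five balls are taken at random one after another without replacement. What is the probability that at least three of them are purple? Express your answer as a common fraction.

Sum the hypergeometric tail for j = 3,…,5 purple balls.
Favorable = C(5,3)·C(3,2) + C(5,4)·C(3,1) + C(5,5)·C(3,0) = 46; total = C(8,5) = 56.
P = 46/56 = 23/28 ≈ 0.8214.

23/28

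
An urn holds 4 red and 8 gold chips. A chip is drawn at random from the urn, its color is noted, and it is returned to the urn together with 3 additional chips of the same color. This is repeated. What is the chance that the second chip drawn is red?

1/3

Condition on the first draw. If first is red (prob 4/12), second-red has prob (7)/(15); if not (prob 8/12), it has prob 4/(15).
P = (4/12)·(7/15) + (8/12)·(4/15) = 1/3 ≈ 0.3333.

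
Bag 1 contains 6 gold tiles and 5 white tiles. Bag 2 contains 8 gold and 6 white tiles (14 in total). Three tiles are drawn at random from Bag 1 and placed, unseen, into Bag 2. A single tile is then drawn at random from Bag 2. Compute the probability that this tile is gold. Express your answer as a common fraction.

106/187

Condition on how many of the transferred tiles are gold (from Bag 1: 6 gold of 11; then Bag 2 has 17 total).
  0 gold: C(6,0)C(5,3)/C(11,3) = 2/33; then P = 8/17
  1 gold: C(6,1)C(5,2)/C(11,3) = 4/11; then P = 9/17
  2 gold: C(6,2)C(5,1)/C(11,3) = 5/11; then P = 10/17
  3 gold: C(6,3)C(5,0)/C(11,3) = 4/33; then P = 11/17
P(gold from Bag 2) = 106/187 ≈ 0.5668.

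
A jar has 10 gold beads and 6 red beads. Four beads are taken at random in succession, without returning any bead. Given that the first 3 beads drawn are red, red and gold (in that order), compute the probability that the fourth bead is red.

4/13

After removing 1 gold, 2 red, the jar has 4 red out of 13 remaining.
P(fourth is red | given) = 4/13 ≈ 0.3077.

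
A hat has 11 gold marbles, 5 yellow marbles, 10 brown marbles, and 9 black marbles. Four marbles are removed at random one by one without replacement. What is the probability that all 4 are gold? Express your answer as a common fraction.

Unordered draws without replacement: count favorable combinations over C(35,4).
Favorable = C(11,4) · C(5,0) · C(10,0) · C(9,0) = 330; total = C(35,4) = 52360.
P = 330/52360 = 3/476 ≈ 0.0063.

3/476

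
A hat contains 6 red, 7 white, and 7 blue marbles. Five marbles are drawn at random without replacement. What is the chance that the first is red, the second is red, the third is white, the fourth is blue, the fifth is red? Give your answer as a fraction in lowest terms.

49/15504

Multiply the conditional probability of each draw in order, without replacement, so each draw removes one from its color and from the total.
P = (6/20) · (5/19) · (7/18) · (7/17) · (4/16) = 49/15504 ≈ 0.0032.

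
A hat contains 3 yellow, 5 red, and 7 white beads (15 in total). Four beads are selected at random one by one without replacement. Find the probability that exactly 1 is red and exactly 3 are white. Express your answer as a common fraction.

5/39

Unordered draws without replacement: count favorable combinations over C(15,4).
Favorable = C(3,0) · C(5,1) · C(7,3) = 175; total = C(15,4) = 1365.
P = 175/1365 = 5/39 ≈ 0.1282.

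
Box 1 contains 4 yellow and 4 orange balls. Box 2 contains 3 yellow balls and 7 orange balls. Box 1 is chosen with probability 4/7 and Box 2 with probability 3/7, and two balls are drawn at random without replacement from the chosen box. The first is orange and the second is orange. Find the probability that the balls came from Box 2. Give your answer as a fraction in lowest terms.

49/79

P(E | Box 1) = 3/14; P(E | Box 2) = 7/15.
P(E) = 4/7·3/14 + 3/7·7/15 = 79/245.
By Bayes' rule, P(Box 2 | E) = 1/5 / 79/245 = 49/79 ≈ 0.6203.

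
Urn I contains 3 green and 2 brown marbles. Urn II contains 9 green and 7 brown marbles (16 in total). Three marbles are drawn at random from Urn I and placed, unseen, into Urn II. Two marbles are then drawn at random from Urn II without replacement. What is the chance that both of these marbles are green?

Condition on how many of the transferred marbles are green (from Urn I: 3 green of 5; then Urn II has 19 total).
  1 green: C(3,1)C(2,2)/C(5,3) = 3/10; then P = C(10,2)/C(19,2) = 5/19
  2 green: C(3,2)C(2,1)/C(5,3) = 3/5; then P = C(11,2)/C(19,2) = 55/171
  3 green: C(3,3)C(2,0)/C(5,3) = 1/10; then P = C(12,2)/C(19,2) = 22/57
P(both green) = 59/190 ≈ 0.3105.

59/190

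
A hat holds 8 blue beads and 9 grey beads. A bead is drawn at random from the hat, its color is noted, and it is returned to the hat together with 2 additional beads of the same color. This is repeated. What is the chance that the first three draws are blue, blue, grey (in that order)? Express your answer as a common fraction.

Track the composition after each reinforcement of +2.
P = (8/17) · (10/19) · (9/21) = 240/2261 ≈ 0.1061.

240/2261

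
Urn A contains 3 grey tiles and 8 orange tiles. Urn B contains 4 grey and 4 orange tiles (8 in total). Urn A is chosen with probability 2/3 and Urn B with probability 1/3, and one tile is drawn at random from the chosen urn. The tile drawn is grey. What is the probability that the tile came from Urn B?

P(grey | Urn A) = 3/11; P(grey | Urn B) = 1/2.
P(grey) = 2/3·3/11 + 1/3·1/2 = 23/66.
By Bayes' rule, P(Urn B | grey) = 1/6 / 23/66 = 11/23 ≈ 0.4783.

11/23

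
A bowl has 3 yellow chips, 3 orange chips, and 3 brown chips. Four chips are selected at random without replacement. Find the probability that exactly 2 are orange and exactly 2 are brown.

1/14

Unordered draws without replacement: count favorable combinations over C(9,4).
Favorable = C(3,0) · C(3,2) · C(3,2) = 9; total = C(9,4) = 126.
P = 9/126 = 1/14 ≈ 0.0714.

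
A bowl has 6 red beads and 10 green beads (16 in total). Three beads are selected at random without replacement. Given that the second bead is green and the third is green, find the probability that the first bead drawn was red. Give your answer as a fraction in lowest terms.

3/7

P(first=red and the second bead is green and the third is green) = (6/16)·(10/15)·(9/14) = 9/56.
P(E) = Σ over first color = 9/56 + 3/14 = 3/8.
By Bayes, P(first=red | E) = 9/56 / 3/8 = 3/7 ≈ 0.4286.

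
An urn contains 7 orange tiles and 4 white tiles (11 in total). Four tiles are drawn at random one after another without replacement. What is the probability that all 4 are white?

1/330

Multiply the conditional probability of each draw in order, without replacement, so each draw removes one from its color and from the total.
P = (4/11) · (3/10) · (2/9) · (1/8) = 1/330 ≈ 0.0030.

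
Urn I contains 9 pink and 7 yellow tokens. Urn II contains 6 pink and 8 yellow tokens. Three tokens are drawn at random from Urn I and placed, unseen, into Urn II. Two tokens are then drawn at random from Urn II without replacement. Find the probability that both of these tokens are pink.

Condition on how many of the transferred tokens are pink (from Urn I: 9 pink of 16; then Urn II has 17 total).
  0 pink: C(9,0)C(7,3)/C(16,3) = 1/16; then P = C(6,2)/C(17,2) = 15/136
  1 pink: C(9,1)C(7,2)/C(16,3) = 27/80; then P = C(7,2)/C(17,2) = 21/136
  2 pink: C(9,2)C(7,1)/C(16,3) = 9/20; then P = C(8,2)/C(17,2) = 7/34
  3 pink: C(9,3)C(7,0)/C(16,3) = 3/20; then P = C(9,2)/C(17,2) = 9/34
P(both pink) = 1041/5440 ≈ 0.1914.

1041/5440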